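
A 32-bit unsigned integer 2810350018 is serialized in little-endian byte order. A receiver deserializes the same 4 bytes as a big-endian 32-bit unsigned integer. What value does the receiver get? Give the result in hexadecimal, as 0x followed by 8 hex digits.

2810350018 in 32-bit hexadecimal is 0xA78289C2.
Stored little-endian, the bytes at ascending addresses are C2 89 82 A7.
Read back as big-endian, the last byte is least significant, giving 0xC28982A7.

0xC28982A7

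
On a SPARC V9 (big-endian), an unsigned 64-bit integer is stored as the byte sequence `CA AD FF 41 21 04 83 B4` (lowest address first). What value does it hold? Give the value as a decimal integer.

Big-endian stores the most-significant byte at the lowest address.
The bytes are already most-significant first: 0xCAADFF41210483B4.
0xCAADFF41210483B4 = 14604609821824287668.

14604609821824287668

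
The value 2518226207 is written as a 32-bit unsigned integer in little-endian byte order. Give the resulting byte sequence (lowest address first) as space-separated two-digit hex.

2518226207 in hexadecimal, padded to 32 bits, is 0x9619151F.
Split into bytes (most-significant first): 96 19 15 1F.
In little-endian order the low byte comes first in memory.
So at ascending addresses the bytes are 1F 15 19 96.

1F 15 19 96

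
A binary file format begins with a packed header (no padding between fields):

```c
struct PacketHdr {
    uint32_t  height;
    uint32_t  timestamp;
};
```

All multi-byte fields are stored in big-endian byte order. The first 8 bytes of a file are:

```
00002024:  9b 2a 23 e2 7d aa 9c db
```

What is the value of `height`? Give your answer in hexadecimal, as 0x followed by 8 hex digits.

`height` is the first field, at byte offset 0, occupying 4 bytes.
Bytes at offsets 0..3: 9B 2A 23 E2.
Big-endian stores the most-significant byte at the lowest address.
The bytes are already most-significant first: 0x9B2A23E2.

0x9B2A23E2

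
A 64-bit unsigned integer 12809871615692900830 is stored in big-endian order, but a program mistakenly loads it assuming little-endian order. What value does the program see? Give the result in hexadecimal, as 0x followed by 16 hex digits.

0xDE09BC675DCEC5B1

12809871615692900830 in 64-bit hexadecimal is 0xB1C5CE5D67BC09DE.
Stored big-endian, the bytes at ascending addresses are B1 C5 CE 5D 67 BC 09 DE.
Read back as little-endian, the first byte is least significant, giving 0xDE09BC675DCEC5B1.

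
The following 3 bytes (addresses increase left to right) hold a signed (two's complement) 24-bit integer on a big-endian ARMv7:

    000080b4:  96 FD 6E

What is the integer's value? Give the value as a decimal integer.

In big-endian order the high byte comes first in memory.
The bytes are already most-significant first: 0x96FD6E.
Top bit is set, so as a signed 24-bit value this is 0x96FD6E − 2^24 = -6881938.

-6881938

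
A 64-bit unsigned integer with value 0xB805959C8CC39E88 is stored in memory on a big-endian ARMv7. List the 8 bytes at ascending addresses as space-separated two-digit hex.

B8 05 95 9C 8C C3 9E 88

Split into bytes (most-significant first): B8 05 95 9C 8C C3 9E 88.
Big-endian stores the most-significant byte at the lowest address.
So the memory order matches the most-significant-first order: B8 05 95 9C 8C C3 9E 88.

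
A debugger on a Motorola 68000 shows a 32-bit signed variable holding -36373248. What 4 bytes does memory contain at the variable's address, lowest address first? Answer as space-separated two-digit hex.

FD D4 FD 00

Two's complement of -36373248 in 32 bits: 36373248 = 0x022B0300; invert → 0xFDD4FCFF; add 1 → 0xFDD4FD00.
Split into bytes (most-significant first): FD D4 FD 00.
Big-endian stores the most-significant byte at the lowest address.
So the memory order matches the most-significant-first order: FD D4 FD 00.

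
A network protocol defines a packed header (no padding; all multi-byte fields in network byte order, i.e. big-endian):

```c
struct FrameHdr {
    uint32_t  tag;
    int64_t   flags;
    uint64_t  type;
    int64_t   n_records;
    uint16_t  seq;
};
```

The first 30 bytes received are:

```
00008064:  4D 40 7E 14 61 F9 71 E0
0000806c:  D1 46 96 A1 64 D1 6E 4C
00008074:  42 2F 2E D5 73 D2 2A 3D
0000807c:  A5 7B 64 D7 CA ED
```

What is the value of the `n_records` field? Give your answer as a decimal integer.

`n_records` follows `tag` (4 B), `flags` (8 B), `type` (8 B), so it starts at offset 4 + 8 + 8 = 20 and occupies 8 bytes.
Bytes at offsets 20..27: 73 D2 2A 3D A5 7B 64 D7.
Big-endian stores the most-significant byte at the lowest address.
The bytes are already most-significant first: 0x73D22A3DA57B64D7.
0x73D22A3DA57B64D7 = 8345779503728649431.

8345779503728649431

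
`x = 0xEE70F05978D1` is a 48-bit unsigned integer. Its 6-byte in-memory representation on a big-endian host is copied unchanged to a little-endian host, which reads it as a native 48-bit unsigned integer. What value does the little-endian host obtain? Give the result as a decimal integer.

Stored big-endian, the bytes at ascending addresses are EE 70 F0 59 78 D1.
Read back as little-endian, the first byte is least significant, giving 0xD17859F070EE.
0xD17859F070EE = 230314835210478.

230314835210478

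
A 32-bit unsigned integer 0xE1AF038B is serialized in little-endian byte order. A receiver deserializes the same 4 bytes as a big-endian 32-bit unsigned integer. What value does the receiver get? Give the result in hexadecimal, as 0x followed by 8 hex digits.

Stored little-endian, the bytes at ascending addresses are 8B 03 AF E1.
Read back as big-endian, the last byte is least significant, giving 0x8B03AFE1.

0x8B03AFE1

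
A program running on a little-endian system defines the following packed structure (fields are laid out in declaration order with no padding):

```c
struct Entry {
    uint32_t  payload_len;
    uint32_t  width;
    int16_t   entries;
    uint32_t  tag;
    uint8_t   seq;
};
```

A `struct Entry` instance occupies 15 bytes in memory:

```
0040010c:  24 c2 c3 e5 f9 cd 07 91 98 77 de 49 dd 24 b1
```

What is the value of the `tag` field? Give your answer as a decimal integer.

`tag` follows `payload_len` (4 B), `width` (4 B), `entries` (2 B), so it starts at offset 4 + 4 + 2 = 10 and occupies 4 bytes.
Bytes at offsets 10..13: DE 49 DD 24.
In little-endian order the low byte comes first in memory.
Reassemble most-significant byte first: 24 DD 49 DE → 0x24DD49DE.
0x24DD49DE = 618482142.

618482142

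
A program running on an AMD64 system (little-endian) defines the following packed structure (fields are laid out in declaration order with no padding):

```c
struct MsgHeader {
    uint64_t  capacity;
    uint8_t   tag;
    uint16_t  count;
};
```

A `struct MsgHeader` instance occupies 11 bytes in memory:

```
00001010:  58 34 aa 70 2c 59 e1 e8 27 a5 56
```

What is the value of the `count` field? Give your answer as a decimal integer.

`count` follows `capacity` (8 B), `tag` (1 B), so it starts at offset 8 + 1 = 9 and occupies 2 bytes.
Bytes at offsets 9..10: A5 56.
In little-endian order the low byte comes first in memory.
Reassemble most-significant byte first: 56 A5 → 0x56A5.
0x56A5 = 22181.

22181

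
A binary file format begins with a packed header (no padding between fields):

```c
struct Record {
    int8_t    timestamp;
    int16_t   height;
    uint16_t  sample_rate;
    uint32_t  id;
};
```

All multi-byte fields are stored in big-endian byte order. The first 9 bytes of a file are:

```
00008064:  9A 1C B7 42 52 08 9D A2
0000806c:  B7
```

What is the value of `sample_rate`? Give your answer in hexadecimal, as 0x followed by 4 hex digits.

0x4252

`sample_rate` follows `timestamp` (1 B), `height` (2 B), so it starts at offset 1 + 2 = 3 and occupies 2 bytes.
Bytes at offsets 3..4: 42 52.
In big-endian order the high byte comes first in memory.
The bytes are already most-significant first: 0x4252.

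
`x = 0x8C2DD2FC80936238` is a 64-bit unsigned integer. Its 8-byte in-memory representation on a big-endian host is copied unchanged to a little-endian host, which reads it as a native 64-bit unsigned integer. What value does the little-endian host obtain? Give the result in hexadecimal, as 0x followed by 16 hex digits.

0x38629380FCD22D8C

Stored big-endian, the bytes at ascending addresses are 8C 2D D2 FC 80 93 62 38.
Read back as little-endian, the first byte is least significant, giving 0x38629380FCD22D8C.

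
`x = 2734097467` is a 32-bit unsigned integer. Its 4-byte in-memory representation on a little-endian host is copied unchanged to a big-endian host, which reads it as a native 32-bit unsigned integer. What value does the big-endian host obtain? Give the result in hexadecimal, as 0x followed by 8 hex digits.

0x3B04F7A2

2734097467 in 32-bit hexadecimal is 0xA2F7043B.
Stored little-endian, the bytes at ascending addresses are 3B 04 F7 A2.
Read back as big-endian, the last byte is least significant, giving 0x3B04F7A2.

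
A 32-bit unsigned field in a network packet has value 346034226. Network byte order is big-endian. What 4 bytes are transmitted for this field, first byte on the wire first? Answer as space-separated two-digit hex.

346034226 in hexadecimal, padded to 32 bits, is 0x14A01032.
Split into bytes (most-significant first): 14 A0 10 32.
Big-endian stores the most-significant byte at the lowest address.
So the memory order matches the most-significant-first order: 14 A0 10 32.

14 A0 10 32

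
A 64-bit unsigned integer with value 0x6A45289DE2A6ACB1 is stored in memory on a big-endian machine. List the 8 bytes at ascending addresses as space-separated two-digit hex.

6A 45 28 9D E2 A6 AC B1

Split into bytes (most-significant first): 6A 45 28 9D E2 A6 AC B1.
In big-endian order the high byte comes first in memory.
So the memory order matches the most-significant-first order: 6A 45 28 9D E2 A6 AC B1.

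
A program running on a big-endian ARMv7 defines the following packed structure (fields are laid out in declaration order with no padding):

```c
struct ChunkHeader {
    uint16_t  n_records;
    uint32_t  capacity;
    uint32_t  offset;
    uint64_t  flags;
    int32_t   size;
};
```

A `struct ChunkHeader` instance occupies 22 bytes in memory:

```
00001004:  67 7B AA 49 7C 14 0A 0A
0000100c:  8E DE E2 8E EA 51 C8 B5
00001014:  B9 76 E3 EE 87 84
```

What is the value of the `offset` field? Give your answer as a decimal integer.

168464094

`offset` follows `n_records` (2 B), `capacity` (4 B), so it starts at offset 2 + 4 = 6 and occupies 4 bytes.
Bytes at offsets 6..9: 0A 0A 8E DE.
Big-endian: lowest address holds the most-significant byte.
The bytes are already most-significant first: 0x0A0A8EDE.
0x0A0A8EDE = 168464094.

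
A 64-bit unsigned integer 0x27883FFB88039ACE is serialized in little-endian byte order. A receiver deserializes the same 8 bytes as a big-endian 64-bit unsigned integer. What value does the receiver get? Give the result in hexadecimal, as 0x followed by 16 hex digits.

0xCE9A0388FB3F8827

Stored little-endian, the bytes at ascending addresses are CE 9A 03 88 FB 3F 88 27.
Read back as big-endian, the last byte is least significant, giving 0xCE9A0388FB3F8827.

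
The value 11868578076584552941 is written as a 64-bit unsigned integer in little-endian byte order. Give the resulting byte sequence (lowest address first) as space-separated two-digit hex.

11868578076584552941 in hexadecimal, padded to 64 bits, is 0xA4B5A8E0D3CFA9ED.
Split into bytes (most-significant first): A4 B5 A8 E0 D3 CF A9 ED.
Little-endian stores the least-significant byte at the lowest address.
So at ascending addresses the bytes are ED A9 CF D3 E0 A8 B5 A4.

ED A9 CF D3 E0 A8 B5 A4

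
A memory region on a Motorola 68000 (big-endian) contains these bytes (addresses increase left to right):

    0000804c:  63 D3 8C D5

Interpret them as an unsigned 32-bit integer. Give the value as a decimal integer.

Big-endian: lowest address holds the most-significant byte.
The bytes are already most-significant first: 0x63D38CD5.
0x63D38CD5 = 1674808533.

1674808533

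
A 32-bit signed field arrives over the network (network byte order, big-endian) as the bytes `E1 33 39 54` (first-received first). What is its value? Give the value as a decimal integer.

-516736684

Big-endian: lowest address holds the most-significant byte.
The bytes are already most-significant first: 0xE1333954.
Top bit is set, so as a signed 32-bit value this is 0xE1333954 − 2^32 = -516736684.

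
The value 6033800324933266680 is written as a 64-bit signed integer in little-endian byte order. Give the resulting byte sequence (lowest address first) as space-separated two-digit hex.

6033800324933266680 in hexadecimal, padded to 64 bits, is 0x53BC5D6D5548ACF8.
Split into bytes (most-significant first): 53 BC 5D 6D 55 48 AC F8.
Little-endian stores the least-significant byte at the lowest address.
So at ascending addresses the bytes are F8 AC 48 55 6D 5D BC 53.

F8 AC 48 55 6D 5D BC 53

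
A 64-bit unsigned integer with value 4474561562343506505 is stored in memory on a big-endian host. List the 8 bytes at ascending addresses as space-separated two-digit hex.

4474561562343506505 in hexadecimal, padded to 64 bits, is 0x3E18D608A11A0249.
Split into bytes (most-significant first): 3E 18 D6 08 A1 1A 02 49.
In big-endian order the high byte comes first in memory.
So the memory order matches the most-significant-first order: 3E 18 D6 08 A1 1A 02 49.

3E 18 D6 08 A1 1A 02 49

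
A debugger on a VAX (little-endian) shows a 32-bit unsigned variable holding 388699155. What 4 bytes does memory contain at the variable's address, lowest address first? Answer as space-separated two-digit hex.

13 14 2B 17

388699155 in hexadecimal, padded to 32 bits, is 0x172B1413.
Split into bytes (most-significant first): 17 2B 14 13.
Little-endian stores the least-significant byte at the lowest address.
So at ascending addresses the bytes are 13 14 2B 17.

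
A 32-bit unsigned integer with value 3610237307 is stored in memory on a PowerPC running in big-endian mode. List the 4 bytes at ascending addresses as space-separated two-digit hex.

D7 2F D9 7B

3610237307 in hexadecimal, padded to 32 bits, is 0xD72FD97B.
Split into bytes (most-significant first): D7 2F D9 7B.
Big-endian stores the most-significant byte at the lowest address.
So the memory order matches the most-significant-first order: D7 2F D9 7B.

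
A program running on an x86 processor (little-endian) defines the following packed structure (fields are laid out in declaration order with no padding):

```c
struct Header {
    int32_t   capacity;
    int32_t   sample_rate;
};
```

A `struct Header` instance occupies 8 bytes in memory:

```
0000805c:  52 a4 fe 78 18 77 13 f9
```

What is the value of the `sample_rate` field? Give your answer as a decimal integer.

-116164840

`sample_rate` follows `capacity` (4 bytes), so it starts at byte offset 4 and occupies 4 bytes.
Bytes at offsets 4..7: 18 77 13 F9.
In little-endian order the low byte comes first in memory.
Reassemble most-significant byte first: F9 13 77 18 → 0xF9137718.
Top bit is set, so as a signed 32-bit value this is 0xF9137718 − 2^32 = -116164840.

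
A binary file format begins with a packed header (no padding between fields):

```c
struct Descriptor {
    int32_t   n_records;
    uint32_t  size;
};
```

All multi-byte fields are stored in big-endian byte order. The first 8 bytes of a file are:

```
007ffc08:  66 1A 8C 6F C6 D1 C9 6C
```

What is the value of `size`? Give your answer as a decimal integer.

3335637356

`size` follows `n_records` (4 bytes), so it starts at byte offset 4 and occupies 4 bytes.
Bytes at offsets 4..7: C6 D1 C9 6C.
In big-endian order the high byte comes first in memory.
The bytes are already most-significant first: 0xC6D1C96C.
0xC6D1C96C = 3335637356.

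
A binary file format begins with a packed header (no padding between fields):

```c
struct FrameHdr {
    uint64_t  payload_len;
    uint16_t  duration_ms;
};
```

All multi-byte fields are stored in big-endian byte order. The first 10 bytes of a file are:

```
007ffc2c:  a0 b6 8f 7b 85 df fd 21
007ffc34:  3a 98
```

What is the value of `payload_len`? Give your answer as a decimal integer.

`payload_len` is the first field, at byte offset 0, occupying 8 bytes.
Bytes at offsets 0..7: A0 B6 8F 7B 85 DF FD 21.
In big-endian order the high byte comes first in memory.
The bytes are already most-significant first: 0xA0B68F7B85DFFD21.
0xA0B68F7B85DFFD21 = 11580601252519607585.

11580601252519607585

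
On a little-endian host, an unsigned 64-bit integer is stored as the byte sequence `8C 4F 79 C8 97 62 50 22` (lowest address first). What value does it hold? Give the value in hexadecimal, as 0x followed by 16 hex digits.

In little-endian order the low byte comes first in memory.
Reassemble most-significant byte first: 22 50 62 97 C8 79 4F 8C → 0x22506297C8794F8C.

0x22506297C8794F8C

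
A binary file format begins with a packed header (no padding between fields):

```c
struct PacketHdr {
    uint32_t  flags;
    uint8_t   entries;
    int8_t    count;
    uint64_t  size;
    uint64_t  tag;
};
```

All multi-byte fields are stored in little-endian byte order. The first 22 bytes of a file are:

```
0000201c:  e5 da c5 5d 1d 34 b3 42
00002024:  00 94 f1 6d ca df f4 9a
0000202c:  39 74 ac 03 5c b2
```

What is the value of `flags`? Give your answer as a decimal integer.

1573247717

`flags` is the first field, at byte offset 0, occupying 4 bytes.
Bytes at offsets 0..3: E5 DA C5 5D.
Little-endian stores the least-significant byte at the lowest address.
Reassemble most-significant byte first: 5D C5 DA E5 → 0x5DC5DAE5.
0x5DC5DAE5 = 1573247717.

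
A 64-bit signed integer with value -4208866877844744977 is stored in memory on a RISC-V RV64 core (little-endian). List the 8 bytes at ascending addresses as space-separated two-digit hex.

EF 14 28 C7 DF 19 97 C5

Two's complement of -4208866877844744977 in 64 bits: 4208866877844744977 = 0x3A68E62038D7EB11; invert → 0xC59719DFC72814EE; add 1 → 0xC59719DFC72814EF.
Split into bytes (most-significant first): C5 97 19 DF C7 28 14 EF.
In little-endian order the low byte comes first in memory.
So at ascending addresses the bytes are EF 14 28 C7 DF 19 97 C5.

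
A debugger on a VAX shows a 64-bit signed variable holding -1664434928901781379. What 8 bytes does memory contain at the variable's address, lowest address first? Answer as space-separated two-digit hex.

Two's complement of -1664434928901781379 in 64 bits: 1664434928901781379 = 0x171942BFD0F17783; invert → 0xE8E6BD402F0E887C; add 1 → 0xE8E6BD402F0E887D.
Split into bytes (most-significant first): E8 E6 BD 40 2F 0E 88 7D.
Little-endian stores the least-significant byte at the lowest address.
So at ascending addresses the bytes are 7D 88 0E 2F 40 BD E6 E8.

7D 88 0E 2F 40 BD E6 E8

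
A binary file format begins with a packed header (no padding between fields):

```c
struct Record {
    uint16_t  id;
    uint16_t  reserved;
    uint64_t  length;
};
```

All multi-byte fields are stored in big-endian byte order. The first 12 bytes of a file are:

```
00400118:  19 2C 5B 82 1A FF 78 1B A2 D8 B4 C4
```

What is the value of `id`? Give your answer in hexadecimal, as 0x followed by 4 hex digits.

`id` is the first field, at byte offset 0, occupying 2 bytes.
Bytes at offsets 0..1: 19 2C.
Big-endian: lowest address holds the most-significant byte.
The bytes are already most-significant first: 0x192C.

0x192C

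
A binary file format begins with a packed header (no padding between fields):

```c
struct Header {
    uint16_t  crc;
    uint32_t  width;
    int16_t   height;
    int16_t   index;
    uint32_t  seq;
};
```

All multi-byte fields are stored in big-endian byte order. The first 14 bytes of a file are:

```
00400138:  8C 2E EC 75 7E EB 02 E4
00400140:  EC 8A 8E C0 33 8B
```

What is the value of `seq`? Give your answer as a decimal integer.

2394960779

`seq` follows `crc` (2 B), `width` (4 B), `height` (2 B), `index` (2 B), so it starts at offset 2 + 4 + 2 + 2 = 10 and occupies 4 bytes.
Bytes at offsets 10..13: 8E C0 33 8B.
Big-endian stores the most-significant byte at the lowest address.
The bytes are already most-significant first: 0x8EC0338B.
0x8EC0338B = 2394960779.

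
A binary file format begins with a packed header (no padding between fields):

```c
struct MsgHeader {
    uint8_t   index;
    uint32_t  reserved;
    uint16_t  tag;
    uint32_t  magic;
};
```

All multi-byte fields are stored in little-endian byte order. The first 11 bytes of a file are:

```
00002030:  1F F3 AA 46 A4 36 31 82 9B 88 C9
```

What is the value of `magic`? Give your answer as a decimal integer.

`magic` follows `index` (1 B), `reserved` (4 B), `tag` (2 B), so it starts at offset 1 + 4 + 2 = 7 and occupies 4 bytes.
Bytes at offsets 7..10: 82 9B 88 C9.
In little-endian order the low byte comes first in memory.
Reassemble most-significant byte first: C9 88 9B 82 → 0xC9889B82.
0xC9889B82 = 3381173122.

3381173122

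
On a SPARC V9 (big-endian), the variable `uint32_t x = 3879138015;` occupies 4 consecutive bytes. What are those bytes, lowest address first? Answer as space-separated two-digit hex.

3879138015 in hexadecimal, padded to 32 bits, is 0xE736F2DF.
Split into bytes (most-significant first): E7 36 F2 DF.
In big-endian order the high byte comes first in memory.
So the memory order matches the most-significant-first order: E7 36 F2 DF.

E7 36 F2 DF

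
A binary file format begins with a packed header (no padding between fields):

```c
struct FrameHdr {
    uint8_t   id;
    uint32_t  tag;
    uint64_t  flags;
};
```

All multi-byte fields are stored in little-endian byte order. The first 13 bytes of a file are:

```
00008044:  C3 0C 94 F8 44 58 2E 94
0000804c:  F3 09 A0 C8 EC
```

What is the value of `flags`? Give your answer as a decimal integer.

`flags` follows `id` (1 B), `tag` (4 B), so it starts at offset 1 + 4 = 5 and occupies 8 bytes.
Bytes at offsets 5..12: 58 2E 94 F3 09 A0 C8 EC.
Little-endian: lowest address holds the least-significant byte.
Reassemble most-significant byte first: EC C8 A0 09 F3 94 2E 58 → 0xECC8A009F3942E58.
0xECC8A009F3942E58 = 17062063152894848600.

17062063152894848600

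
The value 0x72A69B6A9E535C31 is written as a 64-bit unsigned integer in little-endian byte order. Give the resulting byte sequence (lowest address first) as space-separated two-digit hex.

Split into bytes (most-significant first): 72 A6 9B 6A 9E 53 5C 31.
Little-endian stores the least-significant byte at the lowest address.
So at ascending addresses the bytes are 31 5C 53 9E 6A 9B A6 72.

31 5C 53 9E 6A 9B A6 72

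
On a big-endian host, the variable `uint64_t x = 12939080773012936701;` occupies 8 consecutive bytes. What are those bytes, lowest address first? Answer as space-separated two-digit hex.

B3 90 D9 68 AB 85 D7 FD

12939080773012936701 in hexadecimal, padded to 64 bits, is 0xB390D968AB85D7FD.
Split into bytes (most-significant first): B3 90 D9 68 AB 85 D7 FD.
Big-endian stores the most-significant byte at the lowest address.
So the memory order matches the most-significant-first order: B3 90 D9 68 AB 85 D7 FD.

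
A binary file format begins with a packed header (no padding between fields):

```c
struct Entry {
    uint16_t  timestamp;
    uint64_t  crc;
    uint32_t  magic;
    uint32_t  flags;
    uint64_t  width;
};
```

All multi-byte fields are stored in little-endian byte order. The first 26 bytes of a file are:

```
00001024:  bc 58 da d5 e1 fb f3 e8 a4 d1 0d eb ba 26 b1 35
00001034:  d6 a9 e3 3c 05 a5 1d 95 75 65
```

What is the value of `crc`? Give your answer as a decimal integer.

15106455184708064730

`crc` follows `timestamp` (2 bytes), so it starts at byte offset 2 and occupies 8 bytes.
Bytes at offsets 2..9: DA D5 E1 FB F3 E8 A4 D1.
Little-endian: lowest address holds the least-significant byte.
Reassemble most-significant byte first: D1 A4 E8 F3 FB E1 D5 DA → 0xD1A4E8F3FBE1D5DA.
0xD1A4E8F3FBE1D5DA = 15106455184708064730.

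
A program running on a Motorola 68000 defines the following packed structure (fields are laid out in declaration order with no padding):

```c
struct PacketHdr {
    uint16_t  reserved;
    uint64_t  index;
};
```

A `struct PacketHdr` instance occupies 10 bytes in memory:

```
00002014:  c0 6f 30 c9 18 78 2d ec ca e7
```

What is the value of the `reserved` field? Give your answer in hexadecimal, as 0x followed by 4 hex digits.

0xC06F

`reserved` is the first field, at byte offset 0, occupying 2 bytes.
Bytes at offsets 0..1: C0 6F.
Big-endian stores the most-significant byte at the lowest address.
The bytes are already most-significant first: 0xC06F.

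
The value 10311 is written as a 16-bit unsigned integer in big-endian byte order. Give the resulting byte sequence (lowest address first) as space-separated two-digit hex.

28 47

10311 in hexadecimal, padded to 16 bits, is 0x2847.
Split into bytes (most-significant first): 28 47.
Big-endian stores the most-significant byte at the lowest address.
So the memory order matches the most-significant-first order: 28 47.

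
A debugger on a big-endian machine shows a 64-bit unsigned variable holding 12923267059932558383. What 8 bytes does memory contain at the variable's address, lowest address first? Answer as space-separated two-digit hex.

12923267059932558383 in hexadecimal, padded to 64 bits, is 0xB358AAEBACC9742F.
Split into bytes (most-significant first): B3 58 AA EB AC C9 74 2F.
Big-endian: lowest address holds the most-significant byte.
So the memory order matches the most-significant-first order: B3 58 AA EB AC C9 74 2F.

B3 58 AA EB AC C9 74 2F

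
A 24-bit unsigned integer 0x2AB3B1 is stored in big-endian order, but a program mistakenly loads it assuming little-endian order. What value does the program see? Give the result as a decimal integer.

Stored big-endian, the bytes at ascending addresses are 2A B3 B1.
Read back as little-endian, the first byte is least significant, giving 0xB1B32A.
0xB1B32A = 11645738.

11645738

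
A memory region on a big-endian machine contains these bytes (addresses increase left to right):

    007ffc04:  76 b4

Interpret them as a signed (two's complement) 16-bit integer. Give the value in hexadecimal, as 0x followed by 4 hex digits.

0x76B4

Big-endian: lowest address holds the most-significant byte.
The bytes are already most-significant first: 0x76B4.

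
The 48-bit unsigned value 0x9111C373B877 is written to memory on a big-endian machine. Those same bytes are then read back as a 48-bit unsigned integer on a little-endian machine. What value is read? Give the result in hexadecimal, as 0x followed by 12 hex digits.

0x77B873C31191

Stored big-endian, the bytes at ascending addresses are 91 11 C3 73 B8 77.
Read back as little-endian, the first byte is least significant, giving 0x77B873C31191.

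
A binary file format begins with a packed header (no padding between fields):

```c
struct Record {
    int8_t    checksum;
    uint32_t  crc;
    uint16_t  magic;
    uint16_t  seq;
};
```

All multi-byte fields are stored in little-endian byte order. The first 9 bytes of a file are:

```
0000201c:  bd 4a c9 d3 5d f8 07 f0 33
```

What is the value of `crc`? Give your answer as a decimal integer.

1574160714

`crc` follows `checksum` (1 byte), so it starts at byte offset 1 and occupies 4 bytes.
Bytes at offsets 1..4: 4A C9 D3 5D.
Little-endian stores the least-significant byte at the lowest address.
Reassemble most-significant byte first: 5D D3 C9 4A → 0x5DD3C94A.
0x5DD3C94A = 1574160714.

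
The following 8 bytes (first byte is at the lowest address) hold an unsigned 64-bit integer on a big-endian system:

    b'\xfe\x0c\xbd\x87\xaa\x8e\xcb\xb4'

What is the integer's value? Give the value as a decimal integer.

18306214975733943220

Big-endian stores the most-significant byte at the lowest address.
The bytes are already most-significant first: 0xFE0CBD87AA8ECBB4.
0xFE0CBD87AA8ECBB4 = 18306214975733943220.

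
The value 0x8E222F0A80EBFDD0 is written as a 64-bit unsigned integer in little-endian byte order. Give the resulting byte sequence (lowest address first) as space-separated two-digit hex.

Split into bytes (most-significant first): 8E 22 2F 0A 80 EB FD D0.
In little-endian order the low byte comes first in memory.
So at ascending addresses the bytes are D0 FD EB 80 0A 2F 22 8E.

D0 FD EB 80 0A 2F 22 8E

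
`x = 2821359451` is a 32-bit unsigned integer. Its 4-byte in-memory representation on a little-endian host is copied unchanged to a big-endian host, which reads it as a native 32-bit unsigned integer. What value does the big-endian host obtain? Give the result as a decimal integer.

1535584936

2821359451 in 32-bit hexadecimal is 0xA82A875B.
Stored little-endian, the bytes at ascending addresses are 5B 87 2A A8.
Read back as big-endian, the last byte is least significant, giving 0x5B872AA8.
0x5B872AA8 = 1535584936.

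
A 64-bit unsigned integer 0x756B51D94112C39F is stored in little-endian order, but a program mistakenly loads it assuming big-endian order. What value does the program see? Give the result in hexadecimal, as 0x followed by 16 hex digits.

0x9FC31241D9516B75

Stored little-endian, the bytes at ascending addresses are 9F C3 12 41 D9 51 6B 75.
Read back as big-endian, the last byte is least significant, giving 0x9FC31241D9516B75.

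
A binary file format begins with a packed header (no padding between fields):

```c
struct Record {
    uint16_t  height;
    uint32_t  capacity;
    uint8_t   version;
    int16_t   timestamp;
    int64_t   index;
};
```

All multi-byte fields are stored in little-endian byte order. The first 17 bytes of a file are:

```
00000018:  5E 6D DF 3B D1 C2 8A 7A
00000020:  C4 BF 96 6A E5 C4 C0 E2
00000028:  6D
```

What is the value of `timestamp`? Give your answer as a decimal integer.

-15238

`timestamp` follows `height` (2 B), `capacity` (4 B), `version` (1 B), so it starts at offset 2 + 4 + 1 = 7 and occupies 2 bytes.
Bytes at offsets 7..8: 7A C4.
In little-endian order the low byte comes first in memory.
Reassemble most-significant byte first: C4 7A → 0xC47A.
Top bit is set, so as a signed 16-bit value this is 0xC47A − 2^16 = -15238.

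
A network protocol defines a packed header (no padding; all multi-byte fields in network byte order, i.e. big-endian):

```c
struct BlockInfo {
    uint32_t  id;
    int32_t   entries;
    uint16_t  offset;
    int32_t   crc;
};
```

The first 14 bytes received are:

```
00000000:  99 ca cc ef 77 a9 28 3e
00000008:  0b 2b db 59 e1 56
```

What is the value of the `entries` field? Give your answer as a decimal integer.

2007574590

`entries` follows `id` (4 bytes), so it starts at byte offset 4 and occupies 4 bytes.
Bytes at offsets 4..7: 77 A9 28 3E.
Big-endian stores the most-significant byte at the lowest address.
The bytes are already most-significant first: 0x77A9283E.
0x77A9283E = 2007574590.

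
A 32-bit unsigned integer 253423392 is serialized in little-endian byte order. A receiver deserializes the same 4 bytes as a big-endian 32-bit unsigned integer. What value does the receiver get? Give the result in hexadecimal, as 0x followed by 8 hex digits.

0x20EF1A0F

253423392 in 32-bit hexadecimal is 0x0F1AEF20.
Stored little-endian, the bytes at ascending addresses are 20 EF 1A 0F.
Read back as big-endian, the last byte is least significant, giving 0x20EF1A0F.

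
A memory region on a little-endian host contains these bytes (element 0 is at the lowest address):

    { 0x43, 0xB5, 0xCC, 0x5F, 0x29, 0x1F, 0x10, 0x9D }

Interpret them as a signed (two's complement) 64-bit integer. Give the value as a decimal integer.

In little-endian order the low byte comes first in memory.
Reassemble most-significant byte first: 9D 10 1F 29 5F CC B5 43 → 0x9D101F295FCCB543.
Top bit is set, so as a signed 64-bit value this is 0x9D101F295FCCB543 − 2^64 = -7129163947566123709.

-7129163947566123709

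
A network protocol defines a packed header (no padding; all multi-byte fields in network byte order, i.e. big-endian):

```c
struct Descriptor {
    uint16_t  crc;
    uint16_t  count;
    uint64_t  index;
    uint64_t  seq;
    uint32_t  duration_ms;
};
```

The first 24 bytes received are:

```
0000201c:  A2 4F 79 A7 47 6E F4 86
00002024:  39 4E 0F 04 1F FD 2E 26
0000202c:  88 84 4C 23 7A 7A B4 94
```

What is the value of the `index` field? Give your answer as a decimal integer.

`index` follows `crc` (2 B), `count` (2 B), so it starts at offset 2 + 2 = 4 and occupies 8 bytes.
Bytes at offsets 4..11: 47 6E F4 86 39 4E 0F 04.
Big-endian: lowest address holds the most-significant byte.
The bytes are already most-significant first: 0x476EF486394E0F04.
0x476EF486394E0F04 = 5147320281455267588.

5147320281455267588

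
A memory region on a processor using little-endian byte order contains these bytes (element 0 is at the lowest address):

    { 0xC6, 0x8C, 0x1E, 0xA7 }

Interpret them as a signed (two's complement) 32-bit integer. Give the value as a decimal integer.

In little-endian order the low byte comes first in memory.
Reassemble most-significant byte first: A7 1E 8C C6 → 0xA71E8CC6.
Top bit is set, so as a signed 32-bit value this is 0xA71E8CC6 − 2^32 = -1491170106.

-1491170106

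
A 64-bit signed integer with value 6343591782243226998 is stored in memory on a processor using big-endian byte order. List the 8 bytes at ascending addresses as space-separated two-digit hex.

6343591782243226998 in hexadecimal, padded to 64 bits, is 0x5808F71DBCB1D576.
Split into bytes (most-significant first): 58 08 F7 1D BC B1 D5 76.
Big-endian stores the most-significant byte at the lowest address.
So the memory order matches the most-significant-first order: 58 08 F7 1D BC B1 D5 76.

58 08 F7 1D BC B1 D5 76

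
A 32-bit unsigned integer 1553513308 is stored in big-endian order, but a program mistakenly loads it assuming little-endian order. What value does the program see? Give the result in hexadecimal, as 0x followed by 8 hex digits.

1553513308 in 32-bit hexadecimal is 0x5C98BB5C.
Stored big-endian, the bytes at ascending addresses are 5C 98 BB 5C.
Read back as little-endian, the first byte is least significant, giving 0x5CBB985C.

0x5CBB985C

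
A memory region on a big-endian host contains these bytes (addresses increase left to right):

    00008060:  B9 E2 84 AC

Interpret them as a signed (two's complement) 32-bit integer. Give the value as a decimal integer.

Big-endian: lowest address holds the most-significant byte.
The bytes are already most-significant first: 0xB9E284AC.
Top bit is set, so as a signed 32-bit value this is 0xB9E284AC − 2^32 = -1176337236.

-1176337236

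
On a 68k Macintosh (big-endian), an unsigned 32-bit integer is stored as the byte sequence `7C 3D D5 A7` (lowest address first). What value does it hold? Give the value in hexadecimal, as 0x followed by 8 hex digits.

0x7C3DD5A7

In big-endian order the high byte comes first in memory.
The bytes are already most-significant first: 0x7C3DD5A7.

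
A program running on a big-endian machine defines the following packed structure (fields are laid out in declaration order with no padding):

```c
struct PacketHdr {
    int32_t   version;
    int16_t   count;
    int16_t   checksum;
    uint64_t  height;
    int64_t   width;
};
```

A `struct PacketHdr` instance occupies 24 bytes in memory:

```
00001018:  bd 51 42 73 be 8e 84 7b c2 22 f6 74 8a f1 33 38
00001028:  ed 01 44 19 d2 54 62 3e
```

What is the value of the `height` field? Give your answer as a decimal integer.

13989014372973884216

`height` follows `version` (4 B), `count` (2 B), `checksum` (2 B), so it starts at offset 4 + 2 + 2 = 8 and occupies 8 bytes.
Bytes at offsets 8..15: C2 22 F6 74 8A F1 33 38.
Big-endian: lowest address holds the most-significant byte.
The bytes are already most-significant first: 0xC222F6748AF13338.
0xC222F6748AF13338 = 13989014372973884216.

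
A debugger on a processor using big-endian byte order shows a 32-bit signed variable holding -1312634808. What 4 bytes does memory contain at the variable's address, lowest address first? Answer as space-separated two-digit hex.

Two's complement of -1312634808 in 32 bits: 1312634808 = 0x4E3D37B8; invert → 0xB1C2C847; add 1 → 0xB1C2C848.
Split into bytes (most-significant first): B1 C2 C8 48.
Big-endian stores the most-significant byte at the lowest address.
So the memory order matches the most-significant-first order: B1 C2 C8 48.

B1 C2 C8 48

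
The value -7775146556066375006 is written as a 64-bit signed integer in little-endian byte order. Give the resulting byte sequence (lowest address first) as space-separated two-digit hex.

A2 DA 0F D9 66 21 19 94

Two's complement of -7775146556066375006 in 64 bits: 7775146556066375006 = 0x6BE6DE9926F0255E; invert → 0x94192166D90FDAA1; add 1 → 0x94192166D90FDAA2.
Split into bytes (most-significant first): 94 19 21 66 D9 0F DA A2.
In little-endian order the low byte comes first in memory.
So at ascending addresses the bytes are A2 DA 0F D9 66 21 19 94.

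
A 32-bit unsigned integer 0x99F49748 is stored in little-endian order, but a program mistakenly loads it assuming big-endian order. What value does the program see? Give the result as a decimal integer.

1217918105

Stored little-endian, the bytes at ascending addresses are 48 97 F4 99.
Read back as big-endian, the last byte is least significant, giving 0x4897F499.
0x4897F499 = 1217918105.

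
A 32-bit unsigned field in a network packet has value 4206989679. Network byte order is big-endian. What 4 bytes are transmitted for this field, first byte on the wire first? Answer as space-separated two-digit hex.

4206989679 in hexadecimal, padded to 32 bits, is 0xFAC1916F.
Split into bytes (most-significant first): FA C1 91 6F.
Big-endian stores the most-significant byte at the lowest address.
So the memory order matches the most-significant-first order: FA C1 91 6F.

FA C1 91 6F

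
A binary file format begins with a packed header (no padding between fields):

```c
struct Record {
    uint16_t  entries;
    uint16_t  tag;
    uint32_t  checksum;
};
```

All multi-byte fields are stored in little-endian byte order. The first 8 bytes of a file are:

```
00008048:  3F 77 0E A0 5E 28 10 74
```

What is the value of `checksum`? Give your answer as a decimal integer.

`checksum` follows `entries` (2 B), `tag` (2 B), so it starts at offset 2 + 2 = 4 and occupies 4 bytes.
Bytes at offsets 4..7: 5E 28 10 74.
Little-endian: lowest address holds the least-significant byte.
Reassemble most-significant byte first: 74 10 28 5E → 0x7410285E.
0x7410285E = 1947215966.

1947215966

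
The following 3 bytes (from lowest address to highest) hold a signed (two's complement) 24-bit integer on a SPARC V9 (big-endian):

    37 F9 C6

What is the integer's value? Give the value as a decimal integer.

3668422

In big-endian order the high byte comes first in memory.
The bytes are already most-significant first: 0x37F9C6.
0x37F9C6 = 3668422.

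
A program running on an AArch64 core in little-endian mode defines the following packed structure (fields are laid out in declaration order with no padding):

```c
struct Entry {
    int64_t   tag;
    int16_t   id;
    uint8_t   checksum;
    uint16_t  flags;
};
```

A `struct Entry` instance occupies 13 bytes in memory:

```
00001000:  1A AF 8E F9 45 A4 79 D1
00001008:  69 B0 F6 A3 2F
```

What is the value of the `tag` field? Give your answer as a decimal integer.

`tag` is the first field, at byte offset 0, occupying 8 bytes.
Bytes at offsets 0..7: 1A AF 8E F9 45 A4 79 D1.
Little-endian: lowest address holds the least-significant byte.
Reassemble most-significant byte first: D1 79 A4 45 F9 8E AF 1A → 0xD179A445F98EAF1A.
Top bit is set, so as a signed 64-bit value this is 0xD179A445F98EAF1A − 2^64 = -3352467827154047206.

-3352467827154047206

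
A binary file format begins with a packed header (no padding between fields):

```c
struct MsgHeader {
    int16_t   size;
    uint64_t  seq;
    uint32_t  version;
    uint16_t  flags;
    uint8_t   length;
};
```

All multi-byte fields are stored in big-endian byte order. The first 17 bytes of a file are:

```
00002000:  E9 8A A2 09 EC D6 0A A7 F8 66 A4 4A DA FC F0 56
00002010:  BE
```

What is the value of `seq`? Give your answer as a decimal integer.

11676123912980658278

`seq` follows `size` (2 bytes), so it starts at byte offset 2 and occupies 8 bytes.
Bytes at offsets 2..9: A2 09 EC D6 0A A7 F8 66.
Big-endian stores the most-significant byte at the lowest address.
The bytes are already most-significant first: 0xA209ECD60AA7F866.
0xA209ECD60AA7F866 = 11676123912980658278.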